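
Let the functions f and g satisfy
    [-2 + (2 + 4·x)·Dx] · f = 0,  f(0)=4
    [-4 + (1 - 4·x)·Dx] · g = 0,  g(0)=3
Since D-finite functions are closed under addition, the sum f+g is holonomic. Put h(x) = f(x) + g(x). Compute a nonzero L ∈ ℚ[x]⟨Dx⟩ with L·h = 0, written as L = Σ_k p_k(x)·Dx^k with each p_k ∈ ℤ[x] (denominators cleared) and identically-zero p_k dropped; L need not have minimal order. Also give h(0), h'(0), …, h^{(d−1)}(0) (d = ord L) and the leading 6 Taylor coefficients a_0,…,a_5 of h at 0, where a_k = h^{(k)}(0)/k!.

f: a_k = 4, 4, -2, 2, -5/2, 7/2, …
g: a_k = 3, 12, 48, 192, 768, 3072, …
h₀=f+g: left-lcm gives L₀, ord ≤ 2.
L = (12 + 16·x) + (-11 - 40·x - 48·x^2)·Dx + (1 + 2·x - 16·x^2 - 32·x^3)·Dx^2  (order 2).
h: a_k = 7, 16, 46, 194, 1531/2, 6151/2, …
ICs: h(0) = 7, h′(0) = 16.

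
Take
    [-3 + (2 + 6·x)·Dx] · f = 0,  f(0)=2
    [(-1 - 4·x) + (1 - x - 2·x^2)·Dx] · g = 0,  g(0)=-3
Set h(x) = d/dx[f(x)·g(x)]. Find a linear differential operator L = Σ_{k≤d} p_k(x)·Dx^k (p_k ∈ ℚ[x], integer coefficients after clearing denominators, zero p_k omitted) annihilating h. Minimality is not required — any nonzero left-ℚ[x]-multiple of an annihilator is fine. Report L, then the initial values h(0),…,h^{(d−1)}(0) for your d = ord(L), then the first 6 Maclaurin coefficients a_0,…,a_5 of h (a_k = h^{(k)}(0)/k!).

f: a_k = 2, 3, -9/4, 27/8, -405/64, 1701/128, …
g: a_k = -3, -3, -9, -15, -33, -63, …
L₀ := L_f ⊗_s L_g (sym. prod.), ord ≤ 1.
Differentiate: ansatz ord ≤ ord L₀ ⇒ L.
L = (27 + 282·x + 663·x^2 + 660·x^3 + 540·x^4) + (-10 - 42·x - 30·x^2 + 98·x^3 + 312·x^4 + 216·x^5)·Dx  (order 1).
h: a_k = -15, -81/2, -1449/8, -5241/16, -155205/128, -486279/256, …
ICs: h(0) = -15.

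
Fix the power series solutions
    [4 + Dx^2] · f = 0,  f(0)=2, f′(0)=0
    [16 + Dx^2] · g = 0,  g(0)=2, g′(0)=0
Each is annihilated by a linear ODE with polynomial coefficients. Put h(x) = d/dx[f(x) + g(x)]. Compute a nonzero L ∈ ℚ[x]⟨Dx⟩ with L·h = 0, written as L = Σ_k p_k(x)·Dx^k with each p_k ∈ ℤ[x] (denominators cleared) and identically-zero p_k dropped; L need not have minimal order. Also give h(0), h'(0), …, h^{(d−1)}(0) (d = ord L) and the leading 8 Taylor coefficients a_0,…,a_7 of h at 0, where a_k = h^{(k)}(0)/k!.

f: a_k = 2, 0, -4, 0, 4/3, 0, -8/45, 0, …
g: a_k = 2, 0, -16, 0, 64/3, 0, -512/45, 0, …
L₀ := lclm(L_f,L_g); ord L₀ ≤ 2+2.
Derive L from L₀ (diff closure).
L = 64 + 20·Dx^2 + Dx^4  (order 4).
h: a_k = 0, -40, 0, 272/3, 0, -208/3, 0, 8224/315, …
ICs: h(0) = 0, h′(0) = -40, h′′(0) = 0, h′′′(0) = 544.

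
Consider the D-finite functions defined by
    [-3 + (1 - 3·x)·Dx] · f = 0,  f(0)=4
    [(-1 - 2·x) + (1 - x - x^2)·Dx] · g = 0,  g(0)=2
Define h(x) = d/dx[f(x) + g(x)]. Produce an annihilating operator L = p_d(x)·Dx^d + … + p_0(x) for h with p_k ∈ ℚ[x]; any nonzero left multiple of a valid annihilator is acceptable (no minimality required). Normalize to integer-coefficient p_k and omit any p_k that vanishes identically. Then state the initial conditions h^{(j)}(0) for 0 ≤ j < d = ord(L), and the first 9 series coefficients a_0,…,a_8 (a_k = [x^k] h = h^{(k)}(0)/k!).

f: a_k = 4, 12, 36, 108, 324, 972, 2916, 8748, 26244, …
g: a_k = 2, 2, 4, 6, 10, 16, 26, 42, 68, …
f+g: L₀ = lclm(L_f,L_g), ord ≤ 1+1.
Differentiate: ansatz ord ≤ ord L₀ ⇒ L.
L = (54 + 72·x + 216·x^2 - 72·x^3 + 54·x^4) + (-18 - 30·x + 90·x^2 + 120·x^3 - 45·x^4 + 54·x^5)·Dx + (1 + 2·x - 25·x^2 + 30·x^3 - 3·x^5 + 9·x^6)·Dx^2  (order 2).
h: a_k = 14, 80, 342, 1336, 4940, 17652, 61530, 210496, 709578, …
ICs: h(0) = 14, h′(0) = 80.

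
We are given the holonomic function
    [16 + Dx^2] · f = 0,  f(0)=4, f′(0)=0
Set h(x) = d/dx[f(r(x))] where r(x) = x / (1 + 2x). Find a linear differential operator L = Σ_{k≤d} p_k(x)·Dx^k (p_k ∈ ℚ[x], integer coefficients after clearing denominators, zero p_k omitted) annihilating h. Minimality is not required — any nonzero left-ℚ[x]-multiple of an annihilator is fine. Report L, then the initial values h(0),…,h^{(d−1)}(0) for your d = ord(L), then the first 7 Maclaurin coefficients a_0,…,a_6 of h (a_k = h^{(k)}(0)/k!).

f: a_k = 4, 0, -32, 0, 128/3, 0, -1024/45, …
Change of var in L_f (x↦r) gives L₀.
Derive L from L₀ (diff closure).
L = (40 + 96·x + 96·x^2) + (12 + 72·x + 144·x^2 + 96·x^3)·Dx + (1 + 8·x + 24·x^2 + 32·x^3 + 16·x^4)·Dx^2  (order 2).
h: a_k = 0, -64, 384, -4096/3, 10240/3, -78848/15, -14336/5, …
ICs: h(0) = 0, h′(0) = -64.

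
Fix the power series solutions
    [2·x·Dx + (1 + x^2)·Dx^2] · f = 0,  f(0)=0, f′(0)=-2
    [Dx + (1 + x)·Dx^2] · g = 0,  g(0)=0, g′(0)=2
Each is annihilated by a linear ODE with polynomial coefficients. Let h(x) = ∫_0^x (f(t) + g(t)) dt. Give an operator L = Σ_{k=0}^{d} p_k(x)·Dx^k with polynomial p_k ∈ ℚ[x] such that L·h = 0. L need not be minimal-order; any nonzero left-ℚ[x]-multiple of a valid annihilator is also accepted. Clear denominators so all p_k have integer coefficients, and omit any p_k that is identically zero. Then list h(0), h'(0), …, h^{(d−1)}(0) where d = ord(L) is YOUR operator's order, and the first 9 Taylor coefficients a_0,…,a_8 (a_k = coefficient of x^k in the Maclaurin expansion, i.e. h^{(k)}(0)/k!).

L = (-2 - 6·x + 6·x^2 + 2·x^3)·Dx^2 + (-4 - 4·x + 12·x^3 + 4·x^4)·Dx^3 + (-1 + x + 2·x^2 + 2·x^3 + 3·x^4 + x^5)·Dx^4  (order 4).
h: a_k = 0, 0, 0, -1/3, 1/3, -1/10, 0, -1/21, 1/14, …
ICs: h(0) = 0, h′(0) = 0, h′′(0) = 0, h′′′(0) = -2.

f: a_k = 0, -2, 0, 2/3, 0, -2/5, 0, 2/7, 0, …
g: a_k = 0, 2, -1, 2/3, -1/2, 2/5, -1/3, 2/7, -1/4, …
L₀ := lclm(L_f,L_g); ord L₀ ≤ 2+2.
h=∫h₀ ⇒ L = L₀·Dx.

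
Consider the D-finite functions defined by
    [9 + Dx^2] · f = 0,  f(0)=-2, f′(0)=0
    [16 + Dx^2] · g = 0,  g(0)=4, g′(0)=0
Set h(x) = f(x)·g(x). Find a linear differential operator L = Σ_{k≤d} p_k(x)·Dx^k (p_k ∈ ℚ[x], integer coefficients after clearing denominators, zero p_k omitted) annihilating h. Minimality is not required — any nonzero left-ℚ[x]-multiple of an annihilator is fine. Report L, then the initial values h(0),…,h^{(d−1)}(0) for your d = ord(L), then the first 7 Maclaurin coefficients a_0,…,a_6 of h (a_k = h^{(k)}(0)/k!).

L = 49 + 50·Dx^2 + Dx^4  (order 4).
h: a_k = -8, 0, 100, 0, -1201/3, 0, 11765/18, …
ICs: h(0) = -8, h′(0) = 0, h′′(0) = 200, h′′′(0) = 0.

f: a_k = -2, 0, 9, 0, -27/4, 0, 81/40, …
g: a_k = 4, 0, -32, 0, 128/3, 0, -1024/45, …
Product ⇒ symmetric product L₀, ord ≤ 4.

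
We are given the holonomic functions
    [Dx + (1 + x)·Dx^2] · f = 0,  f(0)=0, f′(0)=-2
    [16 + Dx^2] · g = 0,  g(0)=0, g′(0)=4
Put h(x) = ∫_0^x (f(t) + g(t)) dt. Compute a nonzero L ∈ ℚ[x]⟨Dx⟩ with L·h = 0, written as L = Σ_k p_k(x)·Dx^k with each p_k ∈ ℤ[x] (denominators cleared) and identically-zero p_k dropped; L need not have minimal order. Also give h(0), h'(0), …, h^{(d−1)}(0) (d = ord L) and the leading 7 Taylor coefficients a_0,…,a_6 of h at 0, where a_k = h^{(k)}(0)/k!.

L = (176 + 256·x + 128·x^2)·Dx^2 + (144 + 400·x + 384·x^2 + 128·x^3)·Dx^3 + (11 + 16·x + 8·x^2)·Dx^4 + (9 + 25·x + 24·x^2 + 8·x^3)·Dx^5  (order 5).
h: a_k = 0, 0, 1, 1/3, -17/6, 1/10, 61/45, …
ICs: h(0) = 0, h′(0) = 0, h′′(0) = 2, h′′′(0) = 2, h′′′′(0) = -68.

f: a_k = 0, -2, 1, -2/3, 1/2, -2/5, 1/3, …
g: a_k = 0, 4, 0, -32/3, 0, 128/15, 0, …
L₀ := lclm(L_f,L_g); ord L₀ ≤ 2+2.
h=∫h₀ ⇒ L = L₀·Dx.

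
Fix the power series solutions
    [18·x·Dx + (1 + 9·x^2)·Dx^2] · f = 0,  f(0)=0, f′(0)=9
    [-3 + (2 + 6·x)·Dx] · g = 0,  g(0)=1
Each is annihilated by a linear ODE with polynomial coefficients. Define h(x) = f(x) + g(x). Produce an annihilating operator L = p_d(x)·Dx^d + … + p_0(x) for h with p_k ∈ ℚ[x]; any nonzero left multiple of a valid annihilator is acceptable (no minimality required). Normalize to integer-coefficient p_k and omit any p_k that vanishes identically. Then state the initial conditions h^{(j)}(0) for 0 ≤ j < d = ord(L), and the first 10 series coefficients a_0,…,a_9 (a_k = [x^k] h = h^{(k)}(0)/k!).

L = (-36 - 270·x + 972·x^2 + 1458·x^3)·Dx + (-33 - 144·x + 270·x^2 + 3888·x^3 + 5103·x^4)·Dx^2 + (-2 + 18·x + 108·x^2 + 324·x^3 + 1134·x^4 + 1458·x^5)·Dx^3  (order 3).
h: a_k = 1, 21/2, -9/8, -405/16, -405/128, 195129/1280, -15309/1024, -12931731/14336, -2814669/32768, 444055041/65536, …
ICs: h(0) = 1, h′(0) = 21/2, h′′(0) = -9/4.

f: a_k = 0, 9, 0, -27, 0, 729/5, 0, -6561/7, 0, 6561, …
g: a_k = 1, 3/2, -9/8, 27/16, -405/128, 1701/256, -15309/1024, 72171/2048, -2814669/32768, 14073345/65536, …
Weyl lclm of L_f,L_g ⇒ L₀ (ord ≤ 3).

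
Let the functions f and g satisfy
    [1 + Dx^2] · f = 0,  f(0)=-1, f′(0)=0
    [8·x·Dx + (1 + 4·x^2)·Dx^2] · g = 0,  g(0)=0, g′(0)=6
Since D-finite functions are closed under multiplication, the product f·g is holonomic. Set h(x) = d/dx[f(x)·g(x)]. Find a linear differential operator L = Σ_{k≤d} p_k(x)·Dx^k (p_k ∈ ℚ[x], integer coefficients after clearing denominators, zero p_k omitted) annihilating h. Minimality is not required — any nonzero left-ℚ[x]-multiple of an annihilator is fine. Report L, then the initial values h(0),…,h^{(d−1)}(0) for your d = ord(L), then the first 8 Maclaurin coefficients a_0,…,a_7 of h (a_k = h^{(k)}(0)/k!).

L = (3893 + 34584·x^2 + 286832·x^4 + 57600·x^6 + 768·x^8 - 10240·x^10 + 4096·x^12) + (2192·x + 44864·x^3 + 156160·x^5 + 51200·x^7 + 20480·x^9 + 16384·x^11)·Dx + (3978 + 36208·x^2 + 296160·x^4 + 76288·x^6 + 9728·x^8 - 4096·x^10 + 8192·x^12)·Dx^2 + (2192·x + 44864·x^3 + 156160·x^5 + 51200·x^7 + 20480·x^9 + 16384·x^11)·Dx^3 + (85 + 1624·x^2 + 9328·x^4 + 18688·x^6 + 8960·x^8 + 6144·x^10 + 4096·x^12)·Dx^4  (order 4).
h: a_k = -6, 0, 33, 0, -469/4, 0, 54431/120, 0, …
ICs: h(0) = -6, h′(0) = 0, h′′(0) = 66, h′′′(0) = 0.

f: a_k = -1, 0, 1/2, 0, -1/24, 0, 1/720, 0, …
g: a_k = 0, 6, 0, -8, 0, 96/5, 0, -384/7, …
Sym-product of L_f,L_g gives L₀ (≤ ord 4).
Derive L from L₀ (diff closure).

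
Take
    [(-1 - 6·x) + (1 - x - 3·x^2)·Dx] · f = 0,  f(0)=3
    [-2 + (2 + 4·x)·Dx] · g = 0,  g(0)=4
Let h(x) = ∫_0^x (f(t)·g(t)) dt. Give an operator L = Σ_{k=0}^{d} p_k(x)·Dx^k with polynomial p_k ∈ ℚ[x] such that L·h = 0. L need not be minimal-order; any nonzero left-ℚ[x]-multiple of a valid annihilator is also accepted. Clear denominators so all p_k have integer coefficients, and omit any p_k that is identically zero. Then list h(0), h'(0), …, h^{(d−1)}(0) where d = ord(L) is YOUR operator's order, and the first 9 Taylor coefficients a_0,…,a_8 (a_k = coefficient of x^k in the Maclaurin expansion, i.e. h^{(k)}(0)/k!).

f: a_k = 3, 3, 12, 21, 57, 120, 291, 651, 1524, …
g: a_k = 4, 4, -2, 2, -5/2, 7/2, -21/4, 33/4, -429/32, …
h₀=f·g: eliminate ⇒ L₀, order ≤ 1·1.
Integrate: L := L₀·Dx.
L = (2 + 7·x + 9·x^2)·Dx + (-1 - x + 5·x^2 + 6·x^3)·Dx^2  (order 2).
h: a_k = 0, 12, 12, 18, 33, 573/10, 231/2, 6147/28, 7281/16, …
ICs: h(0) = 0, h′(0) = 12.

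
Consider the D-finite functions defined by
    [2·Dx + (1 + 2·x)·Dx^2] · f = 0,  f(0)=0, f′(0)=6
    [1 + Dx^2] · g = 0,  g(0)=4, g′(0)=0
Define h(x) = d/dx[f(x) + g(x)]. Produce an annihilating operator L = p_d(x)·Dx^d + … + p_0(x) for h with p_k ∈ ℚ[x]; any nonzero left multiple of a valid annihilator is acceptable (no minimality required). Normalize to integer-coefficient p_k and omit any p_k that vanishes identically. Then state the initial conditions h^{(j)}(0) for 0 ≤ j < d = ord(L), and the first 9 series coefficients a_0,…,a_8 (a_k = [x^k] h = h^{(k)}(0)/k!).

f: a_k = 0, 6, -6, 8, -12, 96/5, -32, 384/7, -96, …
g: a_k = 4, 0, -2, 0, 1/6, 0, -1/180, 0, 1/10080, …
f+g: L₀ = lclm(L_f,L_g), ord ≤ 2+2.
Derive L from L₀ (diff closure).
L = (50 + 8·x + 8·x^2) + (9 + 22·x + 12·x^2 + 8·x^3)·Dx + (50 + 8·x + 8·x^2)·Dx^2 + (9 + 22·x + 12·x^2 + 8·x^3)·Dx^3  (order 3).
h: a_k = 6, -16, 24, -142/3, 96, -5761/30, 384, -967679/1260, 1536, …
ICs: h(0) = 6, h′(0) = -16, h′′(0) = 48.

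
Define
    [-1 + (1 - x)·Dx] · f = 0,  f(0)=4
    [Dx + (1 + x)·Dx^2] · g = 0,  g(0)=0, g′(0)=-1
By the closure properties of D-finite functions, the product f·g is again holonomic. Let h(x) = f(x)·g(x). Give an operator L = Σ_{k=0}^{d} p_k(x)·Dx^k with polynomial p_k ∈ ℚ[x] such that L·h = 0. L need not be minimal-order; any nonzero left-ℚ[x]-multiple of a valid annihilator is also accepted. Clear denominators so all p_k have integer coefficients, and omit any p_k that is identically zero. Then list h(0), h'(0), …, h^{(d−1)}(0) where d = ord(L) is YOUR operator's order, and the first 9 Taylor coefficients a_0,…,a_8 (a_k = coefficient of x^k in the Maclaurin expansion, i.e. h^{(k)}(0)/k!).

L = 1 + (1 + 3·x)·Dx + (-1 + x^2)·Dx^2  (order 2).
h: a_k = 0, -4, -2, -10/3, -7/3, -47/15, -37/15, -319/105, -533/210, …
ICs: h(0) = 0, h′(0) = -4.

f: a_k = 4, 4, 4, 4, 4, 4, 4, 4, 4, …
g: a_k = 0, -1, 1/2, -1/3, 1/4, -1/5, 1/6, -1/7, 1/8, …
h₀=f·g: eliminate ⇒ L₀, order ≤ 1·2.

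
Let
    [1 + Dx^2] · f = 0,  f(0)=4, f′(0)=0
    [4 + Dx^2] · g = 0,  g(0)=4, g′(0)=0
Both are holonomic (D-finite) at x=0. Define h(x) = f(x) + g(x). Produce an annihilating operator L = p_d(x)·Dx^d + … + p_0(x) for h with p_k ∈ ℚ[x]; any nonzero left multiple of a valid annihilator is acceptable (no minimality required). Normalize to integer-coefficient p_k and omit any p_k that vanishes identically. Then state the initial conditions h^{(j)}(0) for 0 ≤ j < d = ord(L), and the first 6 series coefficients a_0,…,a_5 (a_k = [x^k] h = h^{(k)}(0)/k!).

f: a_k = 4, 0, -2, 0, 1/6, 0, …
g: a_k = 4, 0, -8, 0, 8/3, 0, …
Weyl lclm of L_f,L_g ⇒ L₀ (ord ≤ 4).
L = 4 + 5·Dx^2 + Dx^4  (order 4).
h: a_k = 8, 0, -10, 0, 17/6, 0, …
ICs: h(0) = 8, h′(0) = 0, h′′(0) = -20, h′′′(0) = 0.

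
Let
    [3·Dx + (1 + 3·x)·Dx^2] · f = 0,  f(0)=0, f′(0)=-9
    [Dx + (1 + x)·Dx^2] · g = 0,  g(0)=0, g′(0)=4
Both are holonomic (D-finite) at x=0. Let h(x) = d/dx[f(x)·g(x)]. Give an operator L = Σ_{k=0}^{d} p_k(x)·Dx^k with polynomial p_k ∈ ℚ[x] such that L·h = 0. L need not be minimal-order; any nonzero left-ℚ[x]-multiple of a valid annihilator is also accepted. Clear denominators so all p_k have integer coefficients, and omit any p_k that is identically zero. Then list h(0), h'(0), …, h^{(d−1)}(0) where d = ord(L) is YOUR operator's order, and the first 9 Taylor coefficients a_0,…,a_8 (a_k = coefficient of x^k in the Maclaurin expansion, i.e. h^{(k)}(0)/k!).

L = (30 + 72·x + 54·x^2) + (76 + 354·x + 540·x^2 + 270·x^3)·Dx + (29 + 200·x + 486·x^2 + 504·x^3 + 189·x^4)·Dx^2 + (2 + 19·x + 68·x^2 + 114·x^3 + 90·x^4 + 27·x^5)·Dx^3  (order 3).
h: a_k = 0, -72, 216, -588, 1620, -22842/5, 65604/5, -267066/7, 3914406/35, …
ICs: h(0) = 0, h′(0) = -72, h′′(0) = 432.

f: a_k = 0, -9, 27/2, -27, 243/4, -729/5, 729/2, -6561/7, 19683/8, …
g: a_k = 0, 4, -2, 4/3, -1, 4/5, -2/3, 4/7, -1/2, …
L₀ := L_f ⊗_s L_g (sym. prod.), ord ≤ 4.
Derive L from L₀ (diff closure).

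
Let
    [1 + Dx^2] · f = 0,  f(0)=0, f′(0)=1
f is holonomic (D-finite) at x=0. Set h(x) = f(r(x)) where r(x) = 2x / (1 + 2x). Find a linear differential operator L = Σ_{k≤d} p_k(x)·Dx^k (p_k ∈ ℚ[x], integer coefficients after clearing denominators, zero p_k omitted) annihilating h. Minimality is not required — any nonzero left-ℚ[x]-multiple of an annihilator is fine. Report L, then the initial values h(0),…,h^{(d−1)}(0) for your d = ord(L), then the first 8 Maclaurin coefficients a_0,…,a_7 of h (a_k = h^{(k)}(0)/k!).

f: a_k = 0, 1, 0, -1/6, 0, 1/120, 0, -1/5040, …
Substitute x→r, Dx→(1/r')Dx; clear ⇒ L₀.
L = 4 + (4 + 24·x + 48·x^2 + 32·x^3)·Dx + (1 + 8·x + 24·x^2 + 32·x^3 + 16·x^4)·Dx^2  (order 2).
h: a_k = 0, 2, -4, 20/3, -8, 4/15, 40, -55448/315, …
ICs: h(0) = 0, h′(0) = 2.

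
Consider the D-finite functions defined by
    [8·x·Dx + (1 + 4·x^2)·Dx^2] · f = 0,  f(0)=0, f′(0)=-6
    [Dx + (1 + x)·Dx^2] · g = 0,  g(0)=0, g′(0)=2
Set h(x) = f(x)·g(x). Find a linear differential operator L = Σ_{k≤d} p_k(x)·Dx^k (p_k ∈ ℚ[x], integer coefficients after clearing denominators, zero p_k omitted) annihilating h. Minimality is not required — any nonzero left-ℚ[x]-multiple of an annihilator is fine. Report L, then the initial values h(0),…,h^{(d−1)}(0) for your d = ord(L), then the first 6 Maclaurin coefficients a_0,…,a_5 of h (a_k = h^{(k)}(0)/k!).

L = (288 + 560·x + 3584·x^2 + 8640·x^3 + 7680·x^4 + 3328·x^5 + 1024·x^7)·Dx + (258 + 1840·x + 6992·x^2 + 19264·x^3 + 29440·x^4 + 23808·x^5 + 8960·x^6 + 3072·x^7 + 3584·x^8)·Dx^2 + (36 + 628·x + 2496·x^2 + 6192·x^3 + 12288·x^4 + 15936·x^5 + 12288·x^6 + 5376·x^7 + 3072·x^8 + 2048·x^9)·Dx^3 + (17 + 66·x + 241·x^2 + 608·x^3 + 1152·x^4 + 1728·x^5 + 2016·x^6 + 1536·x^7 + 768·x^8 + 512·x^9 + 256·x^10)·Dx^4  (order 4).
h: a_k = 0, 0, -12, 6, 12, -5, …
ICs: h(0) = 0, h′(0) = 0, h′′(0) = -24, h′′′(0) = 36.

f: a_k = 0, -6, 0, 8, 0, -96/5, …
g: a_k = 0, 2, -1, 2/3, -1/2, 2/5, …
Sym-product of L_f,L_g gives L₀ (≤ ord 4).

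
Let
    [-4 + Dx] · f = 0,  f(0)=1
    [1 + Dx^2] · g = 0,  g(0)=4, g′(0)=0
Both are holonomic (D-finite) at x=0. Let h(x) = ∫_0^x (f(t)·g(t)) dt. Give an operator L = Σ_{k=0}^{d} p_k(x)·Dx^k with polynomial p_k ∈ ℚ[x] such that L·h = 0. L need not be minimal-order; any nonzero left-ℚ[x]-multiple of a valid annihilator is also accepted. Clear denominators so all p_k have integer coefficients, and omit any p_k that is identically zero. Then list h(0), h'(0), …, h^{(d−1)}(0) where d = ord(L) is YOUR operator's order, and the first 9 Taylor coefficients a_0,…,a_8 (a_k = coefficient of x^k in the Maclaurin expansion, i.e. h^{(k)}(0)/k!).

L = 17·Dx - 8·Dx^2 + Dx^3  (order 3).
h: a_k = 0, 4, 8, 10, 26/3, 161/30, 101/45, 11/28, -727/2520, …
ICs: h(0) = 0, h′(0) = 4, h′′(0) = 16.

f: a_k = 1, 4, 8, 32/3, 32/3, 128/15, 256/45, 1024/315, 512/315, …
g: a_k = 4, 0, -2, 0, 1/6, 0, -1/180, 0, 1/10080, …
Product ⇒ symmetric product L₀, ord ≤ 2.
Integrate: L := L₀·Dx.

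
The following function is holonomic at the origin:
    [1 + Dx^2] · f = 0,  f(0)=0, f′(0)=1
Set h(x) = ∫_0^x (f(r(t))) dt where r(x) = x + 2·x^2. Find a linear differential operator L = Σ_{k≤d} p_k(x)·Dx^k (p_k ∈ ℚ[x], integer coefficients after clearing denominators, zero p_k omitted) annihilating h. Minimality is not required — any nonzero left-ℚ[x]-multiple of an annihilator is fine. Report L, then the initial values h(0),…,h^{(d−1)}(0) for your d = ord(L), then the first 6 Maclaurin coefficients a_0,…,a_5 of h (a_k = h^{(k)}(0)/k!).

f: a_k = 0, 1, 0, -1/6, 0, 1/120, …
Substitute x→r, Dx→(1/r')Dx; clear ⇒ L₀.
∫: right-multiply L₀ by Dx.
L = (1 + 12·x + 48·x^2 + 64·x^3)·Dx - 4·Dx^2 + (1 + 4·x)·Dx^3  (order 3).
h: a_k = 0, 0, 1/2, 2/3, -1/24, -1/5, …
ICs: h(0) = 0, h′(0) = 0, h′′(0) = 1.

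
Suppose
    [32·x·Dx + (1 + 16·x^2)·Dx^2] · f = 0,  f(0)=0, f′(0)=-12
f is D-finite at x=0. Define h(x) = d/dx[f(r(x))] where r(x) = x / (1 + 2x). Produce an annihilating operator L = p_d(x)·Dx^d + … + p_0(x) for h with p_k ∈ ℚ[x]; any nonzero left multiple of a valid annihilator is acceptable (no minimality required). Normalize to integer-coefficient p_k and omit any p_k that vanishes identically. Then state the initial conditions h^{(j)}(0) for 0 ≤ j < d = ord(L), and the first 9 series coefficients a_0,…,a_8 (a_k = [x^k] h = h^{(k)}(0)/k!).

f: a_k = 0, -12, 0, 64, 0, -3072/5, 0, 49152/7, 0, …
f∘r: x↦r, Dx↦Dx/r' in L_f ⇒ L₀.
h=h₀': d/dx-closure on L₀ ⇒ L.
L = (4 + 40·x) + (1 + 4·x + 20·x^2)·Dx  (order 1).
h: a_k = -12, 48, 48, -1152, 3648, 8448, -106752, 258048, 1102848, …
ICs: h(0) = -12.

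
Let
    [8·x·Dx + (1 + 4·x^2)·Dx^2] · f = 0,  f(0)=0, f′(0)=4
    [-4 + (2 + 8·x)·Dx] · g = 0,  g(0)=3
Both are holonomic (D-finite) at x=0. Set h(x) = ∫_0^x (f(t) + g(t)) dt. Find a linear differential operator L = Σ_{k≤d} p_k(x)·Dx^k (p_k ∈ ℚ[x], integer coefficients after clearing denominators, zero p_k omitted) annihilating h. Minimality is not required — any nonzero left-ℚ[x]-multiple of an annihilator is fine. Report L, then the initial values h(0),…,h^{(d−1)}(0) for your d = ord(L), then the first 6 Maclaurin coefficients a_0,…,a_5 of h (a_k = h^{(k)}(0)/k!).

f: a_k = 0, 4, 0, -16/3, 0, 64/5, …
g: a_k = 3, 6, -6, 12, -30, 84, …
h₀=f+g: left-lcm gives L₀, ord ≤ 3.
Integrate: L := L₀·Dx.
L = (-8 - 80·x + 96·x^2 + 192·x^3)·Dx^2 + (-10 - 32·x - 64·x^2 + 384·x^3 + 672·x^4)·Dx^3 + (-1 + 24·x^2 + 48·x^3 + 112·x^4 + 192·x^5)·Dx^4  (order 4).
h: a_k = 0, 3, 5, -2, 5/3, -6, …
ICs: h(0) = 0, h′(0) = 3, h′′(0) = 10, h′′′(0) = -12.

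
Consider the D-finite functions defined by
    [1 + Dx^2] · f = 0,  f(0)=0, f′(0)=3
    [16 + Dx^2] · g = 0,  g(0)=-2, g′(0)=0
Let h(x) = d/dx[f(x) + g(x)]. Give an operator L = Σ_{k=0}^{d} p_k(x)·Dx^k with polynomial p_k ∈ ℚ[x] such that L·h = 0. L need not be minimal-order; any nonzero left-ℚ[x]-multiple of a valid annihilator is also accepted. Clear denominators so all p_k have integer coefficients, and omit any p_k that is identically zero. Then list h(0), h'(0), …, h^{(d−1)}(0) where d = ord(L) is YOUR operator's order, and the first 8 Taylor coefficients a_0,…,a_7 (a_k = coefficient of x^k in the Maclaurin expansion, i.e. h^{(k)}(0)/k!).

f: a_k = 0, 3, 0, -1/2, 0, 1/40, 0, -1/1680, …
g: a_k = -2, 0, 16, 0, -64/3, 0, 512/45, 0, …
h₀=f+g: left-lcm gives L₀, ord ≤ 4.
Derive L from L₀ (diff closure).
L = 16 + 17·Dx^2 + Dx^4  (order 4).
h: a_k = 3, 32, -3/2, -256/3, 1/8, 1024/15, -1/240, -8192/315, …
ICs: h(0) = 3, h′(0) = 32, h′′(0) = -3, h′′′(0) = -512.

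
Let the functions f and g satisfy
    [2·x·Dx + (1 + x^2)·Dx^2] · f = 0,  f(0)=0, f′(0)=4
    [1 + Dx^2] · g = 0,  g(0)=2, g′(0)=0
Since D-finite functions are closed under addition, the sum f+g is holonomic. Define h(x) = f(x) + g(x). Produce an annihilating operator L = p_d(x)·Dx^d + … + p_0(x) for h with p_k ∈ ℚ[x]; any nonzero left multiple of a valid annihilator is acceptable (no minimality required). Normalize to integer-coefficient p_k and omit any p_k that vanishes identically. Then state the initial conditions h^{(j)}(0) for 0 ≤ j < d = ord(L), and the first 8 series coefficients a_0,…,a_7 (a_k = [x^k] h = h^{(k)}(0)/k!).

L = (-22·x + 28·x^3 + 2·x^5)·Dx + (-1 + 7·x^2 + 9·x^4 + x^6)·Dx^2 + (-22·x + 28·x^3 + 2·x^5)·Dx^3 + (-1 + 7·x^2 + 9·x^4 + x^6)·Dx^4  (order 4).
h: a_k = 2, 4, -1, -4/3, 1/12, 4/5, -1/360, -4/7, …
ICs: h(0) = 2, h′(0) = 4, h′′(0) = -2, h′′′(0) = -8.

f: a_k = 0, 4, 0, -4/3, 0, 4/5, 0, -4/7, …
g: a_k = 2, 0, -1, 0, 1/12, 0, -1/360, 0, …
L₀ := lclm(L_f,L_g); ord L₀ ≤ 2+2.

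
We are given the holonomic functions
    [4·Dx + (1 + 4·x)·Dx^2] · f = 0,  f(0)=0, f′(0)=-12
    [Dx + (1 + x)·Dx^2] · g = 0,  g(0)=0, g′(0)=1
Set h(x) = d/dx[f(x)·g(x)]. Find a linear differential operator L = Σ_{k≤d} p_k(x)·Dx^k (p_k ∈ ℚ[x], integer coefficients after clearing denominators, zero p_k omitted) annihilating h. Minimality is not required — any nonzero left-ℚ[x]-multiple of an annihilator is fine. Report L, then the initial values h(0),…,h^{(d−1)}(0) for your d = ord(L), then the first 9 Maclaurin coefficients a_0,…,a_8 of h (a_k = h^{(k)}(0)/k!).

f: a_k = 0, -12, 24, -64, 192, -3072/5, 2048, -49152/7, 24576, …
g: a_k = 0, 1, -1/2, 1/3, -1/4, 1/5, -1/6, 1/7, -1/8, …
Sym-product of L_f,L_g gives L₀ (≤ ord 4).
Differentiate: ansatz ord ≤ ord L₀ ⇒ L.
L = (136 + 320·x + 256·x^2) + (290 + 1464·x + 2400·x^2 + 1280·x^3)·Dx + (92 + 740·x + 1992·x^2 + 2240·x^3 + 896·x^4)·Dx^2 + (5 + 58·x + 245·x^2 + 464·x^3 + 400·x^4 + 128·x^5)·Dx^3  (order 3).
h: a_k = 0, -24, 90, -320, 1175, -22204/5, 17094, -2328768/35, 3651117/14, …
ICs: h(0) = 0, h′(0) = -24, h′′(0) = 180.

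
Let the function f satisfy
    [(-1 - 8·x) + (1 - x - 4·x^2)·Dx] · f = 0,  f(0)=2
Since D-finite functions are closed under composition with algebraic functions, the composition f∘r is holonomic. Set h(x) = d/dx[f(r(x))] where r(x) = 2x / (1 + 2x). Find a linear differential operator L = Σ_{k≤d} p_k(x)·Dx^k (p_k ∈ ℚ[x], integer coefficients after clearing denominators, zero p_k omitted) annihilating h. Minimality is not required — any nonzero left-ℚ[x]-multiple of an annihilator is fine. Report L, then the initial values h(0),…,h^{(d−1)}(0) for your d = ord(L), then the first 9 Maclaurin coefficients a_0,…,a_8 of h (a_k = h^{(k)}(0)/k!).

f: a_k = 2, 2, 10, 18, 58, 130, 362, 882, 2330, …
Substitute x→r, Dx→(1/r')Dx; clear ⇒ L₀.
h=h₀': d/dx-closure on L₀ ⇒ L.
L = (16 + 96·x + 960·x^2 + 1152·x^3) + (-1 - 22·x - 60·x^2 + 248·x^3 + 576·x^4)·Dx  (order 1).
h: a_k = 4, 64, 0, 2048, -5120, 61440, -258048, 1900544, -9584640, …
ICs: h(0) = 4.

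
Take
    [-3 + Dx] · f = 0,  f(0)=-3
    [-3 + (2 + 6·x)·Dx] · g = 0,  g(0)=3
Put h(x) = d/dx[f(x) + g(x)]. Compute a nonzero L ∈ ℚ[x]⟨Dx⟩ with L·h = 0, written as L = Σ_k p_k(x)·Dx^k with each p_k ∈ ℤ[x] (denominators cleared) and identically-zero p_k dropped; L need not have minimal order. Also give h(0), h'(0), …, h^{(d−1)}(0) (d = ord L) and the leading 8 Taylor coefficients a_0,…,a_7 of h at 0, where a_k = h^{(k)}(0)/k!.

L = (-15 - 18·x) + (-1 - 24·x - 36·x^2)·Dx + (2 + 10·x + 12·x^2)·Dx^2  (order 2).
h: a_k = -9/2, -135/4, -405/16, -2511/32, 17739/256, -735561/2560, 7484643/10240, -296100117/143360, …
ICs: h(0) = -9/2, h′(0) = -135/4.

f: a_k = -3, -9, -27/2, -27/2, -81/8, -243/40, -243/80, -729/560, …
g: a_k = 3, 9/2, -27/8, 81/16, -1215/128, 5103/256, -45927/1024, 216513/2048, …
L₀ := lclm(L_f,L_g); ord L₀ ≤ 1+1.
Differentiate: ansatz ord ≤ ord L₀ ⇒ L.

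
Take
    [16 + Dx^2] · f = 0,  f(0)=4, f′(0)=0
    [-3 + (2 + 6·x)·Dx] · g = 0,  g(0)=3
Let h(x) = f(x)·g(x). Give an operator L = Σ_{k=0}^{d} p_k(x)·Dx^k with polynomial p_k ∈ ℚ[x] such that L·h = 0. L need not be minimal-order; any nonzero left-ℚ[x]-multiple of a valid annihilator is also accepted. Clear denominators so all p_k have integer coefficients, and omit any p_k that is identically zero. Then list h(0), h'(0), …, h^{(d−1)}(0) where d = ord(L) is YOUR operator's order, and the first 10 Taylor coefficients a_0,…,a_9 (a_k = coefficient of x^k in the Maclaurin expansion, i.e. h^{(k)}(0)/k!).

L = (91 + 384·x + 576·x^2) + (-12 - 36·x)·Dx + (4 + 24·x + 36·x^2)·Dx^2  (order 2).
h: a_k = 12, 18, -219/2, -495/4, 6337/32, 7023/64, -337609/3840, -259579/2560, 82369729/860160, -23827607/573440, …
ICs: h(0) = 12, h′(0) = 18.

f: a_k = 4, 0, -32, 0, 128/3, 0, -1024/45, 0, 2048/315, 0, …
g: a_k = 3, 9/2, -27/8, 81/16, -1215/128, 5103/256, -45927/1024, 216513/2048, -8444007/32768, 42220035/65536, …
Sym-product of L_f,L_g gives L₀ (≤ ord 2).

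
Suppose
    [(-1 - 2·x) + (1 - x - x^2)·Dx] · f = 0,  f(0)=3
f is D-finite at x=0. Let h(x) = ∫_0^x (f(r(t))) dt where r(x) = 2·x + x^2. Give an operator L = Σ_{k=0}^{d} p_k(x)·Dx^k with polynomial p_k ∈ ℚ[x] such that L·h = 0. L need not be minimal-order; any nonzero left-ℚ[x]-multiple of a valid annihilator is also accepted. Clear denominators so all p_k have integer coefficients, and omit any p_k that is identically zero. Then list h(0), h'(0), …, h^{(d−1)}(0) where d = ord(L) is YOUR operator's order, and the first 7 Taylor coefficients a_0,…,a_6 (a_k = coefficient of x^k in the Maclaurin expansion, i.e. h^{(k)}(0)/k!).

L = (2 + 10·x + 12·x^2 + 4·x^3)·Dx + (-1 + 2·x + 5·x^2 + 4·x^3 + x^4)·Dx^2  (order 2).
h: a_k = 0, 3, 3, 9, 24, 354/5, 217, …
ICs: h(0) = 0, h′(0) = 3.

f: a_k = 3, 3, 6, 9, 15, 24, 39, …
f∘r: x↦r, Dx↦Dx/r' in L_f ⇒ L₀.
h=∫h₀ ⇒ L = L₀·Dx.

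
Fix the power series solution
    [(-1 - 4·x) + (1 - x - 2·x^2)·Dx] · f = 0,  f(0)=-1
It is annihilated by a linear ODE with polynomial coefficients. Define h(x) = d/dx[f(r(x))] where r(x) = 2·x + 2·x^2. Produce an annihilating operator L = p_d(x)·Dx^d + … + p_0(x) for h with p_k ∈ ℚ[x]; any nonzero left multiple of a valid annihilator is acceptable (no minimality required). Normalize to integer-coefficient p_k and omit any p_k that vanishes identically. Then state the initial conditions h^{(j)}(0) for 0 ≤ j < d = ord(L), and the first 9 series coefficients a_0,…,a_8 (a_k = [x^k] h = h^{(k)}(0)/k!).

f: a_k = -1, -1, -3, -5, -11, -21, -43, -85, -171, …
Substitute x→r, Dx→(1/r')Dx; clear ⇒ L₀.
Differentiate: ansatz ord ≤ ord L₀ ⇒ L.
L = (14 + 108·x + 444·x^2 + 1312·x^3 + 2256·x^4 + 1920·x^5 + 640·x^6) + (-1 - 8·x + 6·x^2 + 148·x^3 + 440·x^4 + 624·x^5 + 448·x^6 + 128·x^7)·Dx  (order 1).
h: a_k = -2, -28, -192, -1232, -7480, -43248, -243712, -1344896, -7305120, …
ICs: h(0) = -2.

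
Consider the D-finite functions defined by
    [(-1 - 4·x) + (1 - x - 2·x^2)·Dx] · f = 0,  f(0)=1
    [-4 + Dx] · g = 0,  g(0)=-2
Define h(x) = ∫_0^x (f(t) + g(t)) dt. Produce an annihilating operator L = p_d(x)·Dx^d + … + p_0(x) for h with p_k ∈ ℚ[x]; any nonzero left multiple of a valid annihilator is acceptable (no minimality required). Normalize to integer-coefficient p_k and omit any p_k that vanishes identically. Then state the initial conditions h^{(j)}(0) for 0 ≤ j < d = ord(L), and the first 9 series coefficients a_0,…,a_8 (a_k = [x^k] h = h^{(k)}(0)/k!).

f: a_k = 1, 1, 3, 5, 11, 21, 43, 85, 171, …
g: a_k = -2, -8, -16, -64/3, -64/3, -256/15, -512/45, -2048/315, -1024/315, …
h₀=f+g: left-lcm gives L₀, ord ≤ 2.
Integrate: L := L₀·Dx.
L = (-8 - 192·x^2 - 128·x^3)·Dx + (-10 + 44·x + 72·x^2 - 64·x^3 - 64·x^4)·Dx^2 + (3 - 11·x - 6·x^2 + 24·x^3 + 16·x^4)·Dx^3  (order 3).
h: a_k = 0, -1, -7/2, -13/3, -49/12, -31/15, 59/90, 1423/315, 24727/2520, …
ICs: h(0) = 0, h′(0) = -1, h′′(0) = -7.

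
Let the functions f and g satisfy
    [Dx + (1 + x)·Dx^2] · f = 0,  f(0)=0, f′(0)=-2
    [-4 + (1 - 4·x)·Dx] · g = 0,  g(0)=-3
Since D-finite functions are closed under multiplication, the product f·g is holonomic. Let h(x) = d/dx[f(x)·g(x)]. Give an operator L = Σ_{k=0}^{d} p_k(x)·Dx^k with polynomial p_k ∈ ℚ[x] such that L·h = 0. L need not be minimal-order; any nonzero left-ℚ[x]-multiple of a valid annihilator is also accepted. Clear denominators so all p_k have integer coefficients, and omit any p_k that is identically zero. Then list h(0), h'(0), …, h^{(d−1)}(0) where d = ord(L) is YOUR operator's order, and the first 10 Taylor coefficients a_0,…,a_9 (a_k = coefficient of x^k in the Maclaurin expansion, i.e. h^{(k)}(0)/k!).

f: a_k = 0, -2, 1, -2/3, 1/2, -2/5, 1/3, -2/7, 1/4, -2/9, …
g: a_k = -3, -12, -48, -192, -768, -3072, -12288, -49152, -196608, -786432, …
Product ⇒ symmetric product L₀, ord ≤ 2.
Derive L from L₀ (diff closure).
L = 16 + (10 + 20·x)·Dx + (-1 + 3·x + 4·x^2)·Dx^2  (order 2).
h: a_k = 6, 42, 258, 1370, 6856, 164514/5, 767762/5, 24568174/35, 110556993/35, 294818522/21, …
ICs: h(0) = 6, h′(0) = 42.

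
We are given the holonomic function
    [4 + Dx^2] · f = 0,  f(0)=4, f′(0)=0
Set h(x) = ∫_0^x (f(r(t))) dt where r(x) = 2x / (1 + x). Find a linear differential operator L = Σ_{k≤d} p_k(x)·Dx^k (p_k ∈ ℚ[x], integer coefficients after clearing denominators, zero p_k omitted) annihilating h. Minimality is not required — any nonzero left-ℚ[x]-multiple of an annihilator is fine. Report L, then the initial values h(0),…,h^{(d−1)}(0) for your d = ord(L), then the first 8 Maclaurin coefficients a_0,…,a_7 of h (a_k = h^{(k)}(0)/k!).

L = 16·Dx + (2 + 6·x + 6·x^2 + 2·x^3)·Dx^2 + (1 + 4·x + 6·x^2 + 4·x^3 + x^4)·Dx^3  (order 3).
h: a_k = 0, 4, 0, -32/3, 16, -32/3, -64/9, 1568/45, …
ICs: h(0) = 0, h′(0) = 4, h′′(0) = 0.

f: a_k = 4, 0, -8, 0, 8/3, 0, -16/45, 0, …
L₀ from L_f via x↦r, Dx↦r'^{-1}Dx.
Integrate: L := L₀·Dx.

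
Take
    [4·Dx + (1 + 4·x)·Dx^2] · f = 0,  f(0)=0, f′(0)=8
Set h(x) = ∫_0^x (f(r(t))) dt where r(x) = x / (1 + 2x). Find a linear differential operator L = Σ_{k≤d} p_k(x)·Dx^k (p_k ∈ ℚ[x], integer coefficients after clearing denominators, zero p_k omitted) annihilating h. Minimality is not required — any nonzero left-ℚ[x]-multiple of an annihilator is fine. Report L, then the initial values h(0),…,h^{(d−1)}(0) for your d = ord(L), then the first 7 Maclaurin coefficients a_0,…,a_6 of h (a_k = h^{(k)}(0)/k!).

L = (8 + 24·x)·Dx^2 + (1 + 8·x + 12·x^2)·Dx^3  (order 3).
h: a_k = 0, 0, 4, -32/3, 104/3, -128, 7744/15, …
ICs: h(0) = 0, h′(0) = 0, h′′(0) = 8.

f: a_k = 0, 8, -16, 128/3, -128, 2048/5, -4096/3, …
f∘r: x↦r, Dx↦Dx/r' in L_f ⇒ L₀.
∫: right-multiply L₀ by Dx.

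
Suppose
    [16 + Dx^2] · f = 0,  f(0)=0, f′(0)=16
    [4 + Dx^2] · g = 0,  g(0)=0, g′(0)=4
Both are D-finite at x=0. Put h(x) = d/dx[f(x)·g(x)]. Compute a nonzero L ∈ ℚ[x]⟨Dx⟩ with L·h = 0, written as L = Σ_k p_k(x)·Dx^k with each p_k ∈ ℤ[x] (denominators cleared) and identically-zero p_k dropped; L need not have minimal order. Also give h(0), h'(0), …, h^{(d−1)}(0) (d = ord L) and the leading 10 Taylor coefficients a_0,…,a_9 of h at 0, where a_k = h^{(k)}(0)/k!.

f: a_k = 0, 16, 0, -128/3, 0, 512/15, 0, -4096/315, 0, 8192/2835, …
g: a_k = 0, 4, 0, -8/3, 0, 8/15, 0, -16/315, 0, 8/2835, …
Product ⇒ symmetric product L₀, ord ≤ 4.
h₀' ⇒ L via d/dx closure of L₀.
L = 144 + 40·Dx^2 + Dx^4  (order 4).
h: a_k = 0, 128, 0, -2560/3, 0, 23296/15, 0, -83968/63, 0, 1889536/2835, …
ICs: h(0) = 0, h′(0) = 128, h′′(0) = 0, h′′′(0) = -5120.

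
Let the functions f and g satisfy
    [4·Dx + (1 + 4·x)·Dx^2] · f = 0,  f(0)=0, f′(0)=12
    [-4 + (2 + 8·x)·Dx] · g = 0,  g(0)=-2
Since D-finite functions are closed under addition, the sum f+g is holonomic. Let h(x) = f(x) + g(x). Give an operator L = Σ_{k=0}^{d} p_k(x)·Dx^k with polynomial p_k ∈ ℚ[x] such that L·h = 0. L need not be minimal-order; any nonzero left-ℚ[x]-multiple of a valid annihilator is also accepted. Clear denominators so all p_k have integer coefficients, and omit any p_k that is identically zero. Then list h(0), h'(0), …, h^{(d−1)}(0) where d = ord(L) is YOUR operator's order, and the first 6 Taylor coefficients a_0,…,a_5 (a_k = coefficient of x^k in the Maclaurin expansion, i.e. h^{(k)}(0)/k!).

f: a_k = 0, 12, -24, 64, -192, 3072/5, …
g: a_k = -2, -4, 4, -8, 20, -56, …
f+g: L₀ = lclm(L_f,L_g), ord ≤ 2+1.
L = 8·Dx + (10 + 40·x)·Dx^2 + (1 + 8·x + 16·x^2)·Dx^3  (order 3).
h: a_k = -2, 8, -20, 56, -172, 2792/5, …
ICs: h(0) = -2, h′(0) = 8, h′′(0) = -40.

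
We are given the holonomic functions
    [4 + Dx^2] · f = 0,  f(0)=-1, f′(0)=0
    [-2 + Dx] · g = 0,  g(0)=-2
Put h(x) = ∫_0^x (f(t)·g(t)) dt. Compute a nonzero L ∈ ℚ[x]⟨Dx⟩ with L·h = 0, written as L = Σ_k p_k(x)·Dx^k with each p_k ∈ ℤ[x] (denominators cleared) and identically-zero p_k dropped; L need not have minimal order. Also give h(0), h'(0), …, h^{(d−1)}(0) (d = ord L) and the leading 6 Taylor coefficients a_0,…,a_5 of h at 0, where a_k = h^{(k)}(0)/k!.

f: a_k = -1, 0, 2, 0, -2/3, 0, …
g: a_k = -2, -4, -4, -8/3, -4/3, -8/15, …
Product ⇒ symmetric product L₀, ord ≤ 2.
h=∫h₀ ⇒ L = L₀·Dx.
L = 8·Dx - 4·Dx^2 + Dx^3  (order 3).
h: a_k = 0, 2, 2, 0, -4/3, -16/15, …
ICs: h(0) = 0, h′(0) = 2, h′′(0) = 4.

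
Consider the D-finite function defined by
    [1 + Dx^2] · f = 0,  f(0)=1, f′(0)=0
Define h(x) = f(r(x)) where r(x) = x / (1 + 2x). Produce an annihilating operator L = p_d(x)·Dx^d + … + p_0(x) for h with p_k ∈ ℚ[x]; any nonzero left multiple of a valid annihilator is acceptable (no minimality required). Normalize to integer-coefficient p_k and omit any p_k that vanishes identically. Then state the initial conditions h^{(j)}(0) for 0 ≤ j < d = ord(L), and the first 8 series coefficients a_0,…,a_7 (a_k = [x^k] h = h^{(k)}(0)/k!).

L = 1 + (4 + 24·x + 48·x^2 + 32·x^3)·Dx + (1 + 8·x + 24·x^2 + 32·x^3 + 16·x^4)·Dx^2  (order 2).
h: a_k = 1, 0, -1/2, 2, -143/24, 47/3, -27601/720, 1787/20, …
ICs: h(0) = 1, h′(0) = 0.

f: a_k = 1, 0, -1/2, 0, 1/24, 0, -1/720, 0, …
Change of var in L_f (x↦r) gives L₀.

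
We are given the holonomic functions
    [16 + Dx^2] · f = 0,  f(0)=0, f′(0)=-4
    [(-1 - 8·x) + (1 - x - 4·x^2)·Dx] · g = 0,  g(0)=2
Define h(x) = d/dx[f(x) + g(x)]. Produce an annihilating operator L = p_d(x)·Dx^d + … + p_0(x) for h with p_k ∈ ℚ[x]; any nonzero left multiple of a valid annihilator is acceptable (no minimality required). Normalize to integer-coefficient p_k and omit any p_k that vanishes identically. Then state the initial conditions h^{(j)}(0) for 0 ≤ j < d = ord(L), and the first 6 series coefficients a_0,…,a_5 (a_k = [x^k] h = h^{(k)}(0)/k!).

L = (6848 + 35072·x + 150784·x^2 + 87040·x^3 + 204800·x^4 + 147456·x^5 + 196608·x^6) + (-560 - 4048·x + 5184·x^2 + 13952·x^3 + 2560·x^4 + 18432·x^5 + 57344·x^6 + 65536·x^7)·Dx + (428 + 2192·x + 9424·x^2 + 5440·x^3 + 12800·x^4 + 9216·x^5 + 12288·x^6)·Dx^2 + (-35 - 253·x + 324·x^2 + 872·x^3 + 160·x^4 + 1152·x^5 + 3584·x^6 + 4096·x^7)·Dx^3  (order 3).
h: a_k = -2, 20, 86, 232, 1822/3, 2172, …
ICs: h(0) = -2, h′(0) = 20, h′′(0) = 172.

f: a_k = 0, -4, 0, 32/3, 0, -128/15, …
g: a_k = 2, 2, 10, 18, 58, 130, …
L₀ := lclm(L_f,L_g); ord L₀ ≤ 2+1.
Differentiate: ansatz ord ≤ ord L₀ ⇒ L.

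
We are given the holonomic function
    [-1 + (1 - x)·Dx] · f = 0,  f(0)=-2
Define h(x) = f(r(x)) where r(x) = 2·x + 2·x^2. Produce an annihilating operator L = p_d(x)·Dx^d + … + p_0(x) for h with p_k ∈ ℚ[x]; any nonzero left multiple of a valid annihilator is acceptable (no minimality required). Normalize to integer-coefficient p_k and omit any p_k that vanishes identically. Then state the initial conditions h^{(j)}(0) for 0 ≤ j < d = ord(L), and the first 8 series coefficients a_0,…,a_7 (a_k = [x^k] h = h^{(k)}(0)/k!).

f: a_k = -2, -2, -2, -2, -2, -2, -2, -2, …
L₀ from L_f via x↦r, Dx↦r'^{-1}Dx.
L = (2 + 4·x) + (-1 + 2·x + 2·x^2)·Dx  (order 1).
h: a_k = -2, -4, -12, -32, -88, -240, -656, -1792, …
ICs: h(0) = -2.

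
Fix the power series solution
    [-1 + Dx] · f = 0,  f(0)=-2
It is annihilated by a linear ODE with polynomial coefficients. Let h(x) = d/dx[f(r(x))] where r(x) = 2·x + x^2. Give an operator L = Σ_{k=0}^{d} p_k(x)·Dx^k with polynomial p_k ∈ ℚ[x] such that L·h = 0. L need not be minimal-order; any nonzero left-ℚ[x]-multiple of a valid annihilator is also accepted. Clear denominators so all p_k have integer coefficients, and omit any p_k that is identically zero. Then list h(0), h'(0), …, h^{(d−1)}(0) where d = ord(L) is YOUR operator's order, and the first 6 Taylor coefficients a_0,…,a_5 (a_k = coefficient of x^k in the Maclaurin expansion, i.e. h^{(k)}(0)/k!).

f: a_k = -2, -2, -1, -1/3, -1/12, -1/60, …
f∘r: x↦r, Dx↦Dx/r' in L_f ⇒ L₀.
h₀' ⇒ L via d/dx closure of L₀.
L = (3 + 4·x + 2·x^2) + (-1 - x)·Dx  (order 1).
h: a_k = -4, -12, -20, -76/3, -26, -346/15, …
ICs: h(0) = -4.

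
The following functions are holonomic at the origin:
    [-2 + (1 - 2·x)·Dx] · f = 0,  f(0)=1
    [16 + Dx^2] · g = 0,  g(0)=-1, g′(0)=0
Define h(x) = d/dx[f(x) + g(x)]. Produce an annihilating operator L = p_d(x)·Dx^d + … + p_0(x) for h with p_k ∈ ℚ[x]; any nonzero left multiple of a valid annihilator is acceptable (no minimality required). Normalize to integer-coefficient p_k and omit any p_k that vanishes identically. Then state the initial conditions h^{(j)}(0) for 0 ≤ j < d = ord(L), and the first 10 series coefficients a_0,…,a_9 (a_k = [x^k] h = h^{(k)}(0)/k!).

f: a_k = 1, 2, 4, 8, 16, 32, 64, 128, 256, 512, …
g: a_k = -1, 0, 8, 0, -32/3, 0, 256/45, 0, -512/315, 0, …
f+g: L₀ = lclm(L_f,L_g), ord ≤ 1+2.
Derive L from L₀ (diff closure).
L = (512 - 512·x + 512·x^2) + (-80 + 288·x - 384·x^2 + 256·x^3)·Dx + (32 - 32·x + 32·x^2)·Dx^2 + (-5 + 18·x - 24·x^2 + 16·x^3)·Dx^3  (order 3).
h: a_k = 2, 24, 24, 64/3, 160, 6272/15, 896, 641024/315, 4608, 29038592/2835, …
ICs: h(0) = 2, h′(0) = 24, h′′(0) = 48.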